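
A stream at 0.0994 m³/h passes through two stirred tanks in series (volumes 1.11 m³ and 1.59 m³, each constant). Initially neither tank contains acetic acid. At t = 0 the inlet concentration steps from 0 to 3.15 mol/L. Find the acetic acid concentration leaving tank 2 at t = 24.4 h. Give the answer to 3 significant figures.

Species balance on tank i: dCᵢ/dt = (Cᵢ₋₁ − Cᵢ)/τᵢ with τᵢ = Vᵢ/Q.
τ₁ = 1.11/0.0994 = 11.167 h; τ₂ = 1.59/0.0994 = 15.996 h.
Solving the cascade with C₁(0)=C₂(0)=0 gives C₂(t) = C_in[1 − (τ₁ e^(−t/τ₁) − τ₂ e^(−t/τ₂))/(τ₁ − τ₂)].
At t = 24.4: e^(−t/τ₁) = 0.11248, e^(−t/τ₂) = 0.21754.
C₂ = 3.15·[1 − (11.167·0.11248 − 15.996·0.21754)/(-4.8290)] = 3.15·0.53951 = 1.6995 mol/L.

1.70 mol/L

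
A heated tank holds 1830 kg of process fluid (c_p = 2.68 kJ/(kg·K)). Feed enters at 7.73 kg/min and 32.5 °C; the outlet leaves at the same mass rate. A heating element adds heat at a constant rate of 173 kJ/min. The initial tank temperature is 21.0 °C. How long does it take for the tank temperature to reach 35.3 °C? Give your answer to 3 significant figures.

302 min

Unsteady energy balance on the tank contents: M c_p dT/dt = ṁ c_p (T_in − T) + 173.
τ = M/ṁ = 236.74 min; T_ss = T_in + Q̇/(ṁ c_p) = 40.851 °C.
T(t) = T_ss + (T₀ − T_ss) e^(−t/τ). Set T = 35.3:
e^(−t/τ) = (35.3 − 40.851)/(21.0 − 40.851) = 0.27963
t = −236.74 · ln(0.27963) = 301.68 min.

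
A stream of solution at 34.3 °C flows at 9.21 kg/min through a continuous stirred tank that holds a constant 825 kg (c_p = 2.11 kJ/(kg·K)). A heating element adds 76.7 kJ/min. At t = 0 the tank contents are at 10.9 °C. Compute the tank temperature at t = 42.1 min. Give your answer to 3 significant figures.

M c_p dT/dt = ṁ c_p (T_in − T) + Q̇.
Rearrange: dT/dt = (T_ss − T)/τ with τ = M/ṁ = 89.577 min and T_ss = T_in + Q̇/(ṁ c_p) = 38.247 °C.
This is linear first-order; T(t) = T_ss + (T₀ − T_ss) e^(−t/τ).
T(42.1) = 38.247 + (-27.347)·e^(−42.1/89.577) = 38.247 + (-27.347)·0.62501 = 21.155 °C.

21.2 °C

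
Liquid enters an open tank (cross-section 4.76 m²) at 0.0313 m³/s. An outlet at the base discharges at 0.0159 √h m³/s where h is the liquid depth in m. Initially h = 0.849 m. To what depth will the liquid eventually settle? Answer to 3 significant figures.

3.88 m

Accumulation of liquid (constant cross-section A): A dh/dt = Q_in − 0.0159 √h. At steady state dh/dt = 0:
Q_in = 0.0159 √h_ss ⇒ √h_ss = 0.0313/0.0159 = 1.9686.
h_ss = 1.9686² = 3.8752 m. (Since h₀ = 0.849 m < h_ss, the level will rise toward this value.)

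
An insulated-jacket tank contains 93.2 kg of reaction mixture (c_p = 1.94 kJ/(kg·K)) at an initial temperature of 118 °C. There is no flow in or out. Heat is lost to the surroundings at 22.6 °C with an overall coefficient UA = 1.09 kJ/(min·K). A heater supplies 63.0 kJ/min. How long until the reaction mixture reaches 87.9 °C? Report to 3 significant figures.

267 min

M c_p dT/dt = −UA(T − T_amb) + Q̇.
τ = M c_p/UA = 165.88 min; T_ss = T_amb + Q̇/UA = 22.6 + 63.0/1.09 = 80.398 °C.
T(t) = T_ss + (T₀ − T_ss)e^(−t/τ); set T = 87.9:
t = −τ ln[(T − T_ss)/(T₀ − T_ss)] = −165.88 · ln(0.19951) = 267.38 min.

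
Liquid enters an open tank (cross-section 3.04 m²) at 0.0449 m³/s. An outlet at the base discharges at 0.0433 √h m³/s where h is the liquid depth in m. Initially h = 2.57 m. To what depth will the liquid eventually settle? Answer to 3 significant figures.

1.08 m

Mass balance (ρ constant): A dh/dt = Q_in − 0.0433 √h. At steady state dh/dt = 0:
Q_in = 0.0433 √h_ss ⇒ √h_ss = 0.0449/0.0433 = 1.0370.
h_ss = 1.0370² = 1.0753 m. (Since h₀ = 2.57 m > h_ss, the level will fall toward this value.)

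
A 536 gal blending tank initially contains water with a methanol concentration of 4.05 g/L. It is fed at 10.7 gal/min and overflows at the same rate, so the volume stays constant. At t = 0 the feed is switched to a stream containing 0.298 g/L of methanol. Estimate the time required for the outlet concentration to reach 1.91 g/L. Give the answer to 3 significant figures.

42.3 min

Unsteady species balance (constant V, well mixed): V dC/dt = Q(C_in − C), so τ = V/Q = 50.093 min.
C(t) = C_in + (C₀ − C_in) e^(−t/τ). Set C = 1.91 and solve for t:
e^(−t/τ) = (C − C_in)/(C₀ − C_in) = (1.91 − 0.298)/(4.05 − 0.298) = 0.42964
t = −τ ln(…) = 50.093 × 0.84481 = 42.320 min.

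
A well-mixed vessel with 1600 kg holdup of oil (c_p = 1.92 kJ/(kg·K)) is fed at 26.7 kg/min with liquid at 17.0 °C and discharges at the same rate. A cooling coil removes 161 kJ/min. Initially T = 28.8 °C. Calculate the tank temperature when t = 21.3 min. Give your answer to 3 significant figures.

M c_p dT/dt = ṁ c_p (T_in − T) − Q̇.
Rearrange: dT/dt = (T_ss − T)/τ with τ = M/ṁ = 59.925 min and T_ss = T_in − Q̇/(ṁ c_p) = 13.859 °C.
Integrating: T(t) = T_ss + (T₀ − T_ss) e^(−t/τ).
T(21.3) = 13.859 + (14.941)·e^(−21.3/59.925) = 13.859 + (14.941)·0.70086 = 24.331 °C.

24.3 °C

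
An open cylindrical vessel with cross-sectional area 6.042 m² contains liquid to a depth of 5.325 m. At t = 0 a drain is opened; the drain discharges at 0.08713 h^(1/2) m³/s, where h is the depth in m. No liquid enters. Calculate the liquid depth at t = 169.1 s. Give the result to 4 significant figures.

1.184 m

A dh/dt = −Q_out = −0.08713 √h.
∫ h^(−1/2) dh = −(0.08713/A) ∫ dt, giving 2√h = 2√h₀ − (0.08713/A) t.
√h = √5.325 − 0.08713·169.1/(2·6.042) = 2.30760 − 1.21927 = 1.08832.
h = 1.08832² = 1.18445 m.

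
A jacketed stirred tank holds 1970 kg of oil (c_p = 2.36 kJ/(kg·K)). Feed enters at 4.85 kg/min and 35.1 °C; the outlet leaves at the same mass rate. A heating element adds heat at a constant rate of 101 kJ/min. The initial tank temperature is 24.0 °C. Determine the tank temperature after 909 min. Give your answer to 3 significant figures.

Energy balance: M c_p dT/dt = ṁ c_p (T_in − T) + 101.
τ = M/ṁ = 406.19 min; T_ss = T_in + Q̇/(ṁ c_p) = 35.1 + 101/(4.85·2.36) = 43.924 °C.
T approaches T_ss exponentially: T(t) = T_ss + (T₀ − T_ss) e^(−t/τ).
T(909) = 43.924 + (-19.924)·e^(−909/406.19) = 43.924 + (-19.924)·0.10668 = 41.798 °C.

41.8 °C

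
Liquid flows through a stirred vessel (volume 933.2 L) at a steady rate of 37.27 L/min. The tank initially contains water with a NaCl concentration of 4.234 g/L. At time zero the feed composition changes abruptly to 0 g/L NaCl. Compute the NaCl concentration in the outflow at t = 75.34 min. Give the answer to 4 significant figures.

Unsteady species balance (constant V, well mixed): V dC/dt = Q(C_in − C).
Time constant τ = V/Q = 933.2/37.27 = 25.0389 min.
C approaches C_in exponentially: C(t) = C_in + (C₀ − C_in) e^(−t/τ).
C(75.34) = 0 + (4.234 − 0)·e^(−75.34/25.0389) = 0 + (4.23400)·0.0493451 = 0.208927 g/L.

0.2089 g/L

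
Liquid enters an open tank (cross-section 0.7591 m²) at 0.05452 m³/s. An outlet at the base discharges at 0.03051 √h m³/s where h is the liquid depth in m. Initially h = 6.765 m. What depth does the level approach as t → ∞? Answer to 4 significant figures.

3.193 m

Accumulation of liquid (constant cross-section A): A dh/dt = Q_in − 0.03051 √h. At steady state dh/dt = 0:
Q_in = 0.03051 √h_ss ⇒ √h_ss = 0.05452/0.03051 = 1.78696.
h_ss = 1.78696² = 3.19321 m. (Since h₀ = 6.765 m > h_ss, the level will fall toward this value.)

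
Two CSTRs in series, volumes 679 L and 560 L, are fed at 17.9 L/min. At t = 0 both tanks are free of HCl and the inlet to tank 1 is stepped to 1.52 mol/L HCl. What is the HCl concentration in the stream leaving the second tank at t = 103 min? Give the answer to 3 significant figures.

Each tank obeys Vᵢ dCᵢ/dt = Q(Cᵢ₋₁ − Cᵢ), so τᵢ = Vᵢ/Q.
τ₁ = 679/17.9 = 37.933 min; τ₂ = 560/17.9 = 31.285 min.
Tank 1: C₁ = C_in(1 − e^(−t/τ₁)). Tank 2 (τ₁ ≠ τ₂): C₂ = C_in[1 − (τ₁ e^(−t/τ₁) − τ₂ e^(−t/τ₂))/(τ₁ − τ₂)].
At t = 103: e^(−t/τ₁) = 0.066184, e^(−t/τ₂) = 0.037167.
C₂ = 1.52·[1 − (37.933·0.066184 − 31.285·0.037167)/(6.6480)] = 1.52·0.79727 = 1.2118 mol/L.

1.21 mol/L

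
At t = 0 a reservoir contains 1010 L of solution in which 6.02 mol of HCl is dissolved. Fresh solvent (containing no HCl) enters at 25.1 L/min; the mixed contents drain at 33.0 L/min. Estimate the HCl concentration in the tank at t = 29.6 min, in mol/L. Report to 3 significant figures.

Let m(t) be the amount of HCl. Volume: V(t) = V₀ + (Q_in − Q_out) t = 1010 − 7.9000 t; V(29.6) = 776.16 L.
No HCl enters, so dm/dt = −Q_out · (m/V).
dm/m = −Q_out dt/(V₀ − 7.9000 t); integrating gives ln(m/m₀) = −(Q_out/(Q_in−Q_out)) ln(V/V₀).
m = m₀ (V₀/V)^(Q_out/(Q_in−Q_out)) = 6.02 × (1010/776.16)^(-4.1772) = 2.0038 mol.
C = m/V = 2.0038/776.16 = 0.0025816 mol/L.

0.00258 mol/L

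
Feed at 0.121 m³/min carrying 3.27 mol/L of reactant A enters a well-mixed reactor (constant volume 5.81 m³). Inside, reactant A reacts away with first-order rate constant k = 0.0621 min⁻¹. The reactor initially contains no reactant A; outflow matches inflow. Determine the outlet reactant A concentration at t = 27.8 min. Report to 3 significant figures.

0.739 mol/L

V dC/dt = Q(C_in − C) − k V C.
This is linear with rate a = Q/V + k = 0.082926 min⁻¹.
C_ss = Q C_in/(Q + kV) = 0.82123 mol/L; C(t) = C_ss + (C₀ − C_ss) e^(−a t).
C(27.8) = 0.82123 + (-0.82123)·e^(−0.082926·27.8) = 0.82123 + (-0.82123)·0.099724 = 0.73933 mol/L.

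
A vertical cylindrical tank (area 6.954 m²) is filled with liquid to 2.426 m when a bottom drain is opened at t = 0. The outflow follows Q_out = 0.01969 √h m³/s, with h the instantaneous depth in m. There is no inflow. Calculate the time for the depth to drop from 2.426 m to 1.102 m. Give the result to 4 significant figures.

With no inflow, A dh/dt = −0.01969 √h.
Separate and integrate: 2(√h − √h₀) = −(0.01969/A) t.
t = 2A(√h₀ − √h)/0.01969 = 2·6.954·(√2.426 − √1.102)/0.01969
  = 13.9080 × (1.55756 − 1.04976) / 0.01969 = 358.684 s.

358.7 s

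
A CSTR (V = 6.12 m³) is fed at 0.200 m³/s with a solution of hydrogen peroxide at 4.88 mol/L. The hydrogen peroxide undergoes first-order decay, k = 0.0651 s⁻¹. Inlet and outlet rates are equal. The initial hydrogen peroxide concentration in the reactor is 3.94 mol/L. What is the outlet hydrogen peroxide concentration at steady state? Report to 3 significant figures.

1.63 mol/L

Species balance: V dC/dt = Q C_in − Q C − k V C.
At steady state: 0 = Q C_in − (Q + kV) C_ss, so C_ss = Q C_in/(Q + kV).
C_ss = 0.200·4.88/(0.200 + 0.0651·6.12) = 0.97600/0.59841 = 1.6310 mol/L.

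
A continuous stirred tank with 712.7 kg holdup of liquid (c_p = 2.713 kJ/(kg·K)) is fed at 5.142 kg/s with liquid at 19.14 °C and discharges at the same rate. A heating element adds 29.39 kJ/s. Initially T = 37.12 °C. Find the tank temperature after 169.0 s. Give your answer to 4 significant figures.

25.94 °C

M c_p dT/dt = ṁ c_p (T_in − T) + Q̇.
τ = M/ṁ = 138.604 s; T_ss = T_in + Q̇/(ṁ c_p) = 19.14 + 29.39/(5.142·2.713) = 21.2468 °C.
T approaches T_ss exponentially: T(t) = T_ss + (T₀ − T_ss) e^(−t/τ).
T(169.0) = 21.2468 + (15.8732)·e^(−169.0/138.604) = 21.2468 + (15.8732)·0.295436 = 25.9363 °C.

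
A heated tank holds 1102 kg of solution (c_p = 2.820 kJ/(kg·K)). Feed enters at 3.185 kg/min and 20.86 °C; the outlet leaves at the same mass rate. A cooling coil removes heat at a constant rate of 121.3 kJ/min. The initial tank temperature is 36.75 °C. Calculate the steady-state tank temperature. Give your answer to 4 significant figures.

7.355 °C

M c_p dT/dt = ṁ c_p (T_in − T) − Q̇.
At steady state dT/dt = 0 ⇒ T_ss = T_in − Q̇/(ṁ c_p) = 20.86 − 121.3/(3.185·2.820) = 7.35476 °C.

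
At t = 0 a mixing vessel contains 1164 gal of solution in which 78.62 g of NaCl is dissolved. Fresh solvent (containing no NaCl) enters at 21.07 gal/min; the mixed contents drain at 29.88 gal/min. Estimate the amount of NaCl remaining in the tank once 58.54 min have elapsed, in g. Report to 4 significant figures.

10.80 g

Let m(t) be the amount of NaCl. Volume: V(t) = V₀ + (Q_in − Q_out) t = 1164 − 8.81000 t; V(58.54) = 648.263 gal.
Species balance (pure solvent in): dm/dt = −Q_out · m/V(t).
Separate: dm/m = −Q_out dt/V(t) ⇒ ln(m/m₀) = −(Q_out/(Q_in−Q_out)) ln(V/V₀).
m = m₀ (V₀/V)^(Q_out/(Q_in−Q_out)) = 78.62 × (1164/648.263)^(-3.39160) = 10.7989 g.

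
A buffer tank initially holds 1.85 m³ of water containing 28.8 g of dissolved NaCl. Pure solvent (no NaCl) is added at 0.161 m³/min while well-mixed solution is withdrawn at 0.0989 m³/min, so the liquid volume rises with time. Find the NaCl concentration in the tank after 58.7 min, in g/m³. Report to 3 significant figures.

Let m(t) be the amount of NaCl. Volume: V(t) = V₀ + (Q_in − Q_out) t = 1.85 + 0.062100 t; V(58.7) = 5.4953 m³.
Solute balance: dm/dt = 0 − Q_out C = −Q_out m/V(t).
dm/m = −Q_out dt/(V₀ + 0.062100 t); integrating gives ln(m/m₀) = −(Q_out/(Q_in−Q_out)) ln(V/V₀).
m = m₀ (V₀/V)^(Q_out/(Q_in−Q_out)) = 28.8 × (1.85/5.4953)^(1.5926) = 5.0861 g.
C = m/V = 5.0861/5.4953 = 0.92555 g/m³.

0.926 g/m³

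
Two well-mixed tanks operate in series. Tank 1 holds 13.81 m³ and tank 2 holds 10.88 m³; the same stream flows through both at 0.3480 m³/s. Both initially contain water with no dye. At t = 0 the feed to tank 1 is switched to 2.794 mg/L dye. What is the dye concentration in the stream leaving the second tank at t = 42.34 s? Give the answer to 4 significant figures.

Species balance on tank i: dCᵢ/dt = (Cᵢ₋₁ − Cᵢ)/τᵢ with τᵢ = Vᵢ/Q.
τ₁ = 13.81/0.3480 = 39.6839 s; τ₂ = 10.88/0.3480 = 31.2644 s.
Solving the cascade with C₁(0)=C₂(0)=0 gives C₂(t) = C_in[1 − (τ₁ e^(−t/τ₁) − τ₂ e^(−t/τ₂))/(τ₁ − τ₂)].
At t = 42.34: e^(−t/τ₁) = 0.344063, e^(−t/τ₂) = 0.258139.
C₂ = 2.794·[1 − (39.6839·0.344063 − 31.2644·0.258139)/(8.41954)] = 2.794·0.336875 = 0.941230 mg/L.

0.9412 mg/L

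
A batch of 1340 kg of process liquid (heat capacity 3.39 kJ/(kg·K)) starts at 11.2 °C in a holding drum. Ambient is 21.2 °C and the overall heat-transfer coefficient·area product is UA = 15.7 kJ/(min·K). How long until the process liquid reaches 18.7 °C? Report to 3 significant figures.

Energy balance: M c_p dT/dt = −UA(T − T_amb).
τ = M c_p/UA = 289.34 min; T_ss = T_amb = 21.200 °C.
T(t) = T_ss + (T₀ − T_ss)e^(−t/τ); set T = 18.7:
t = −τ ln[(T − T_ss)/(T₀ − T_ss)] = −289.34 · ln(0.25000) = 401.11 min.

401 min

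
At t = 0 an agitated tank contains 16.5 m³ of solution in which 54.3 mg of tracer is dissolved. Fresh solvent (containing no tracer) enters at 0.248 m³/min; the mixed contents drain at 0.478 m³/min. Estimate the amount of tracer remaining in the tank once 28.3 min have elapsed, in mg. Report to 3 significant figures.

19.1 mg

Total volume: dV/dt = Q_in − Q_out = -0.23000 m³/min, so V(t) = 16.5 − 0.23000 t and V(28.3) = 9.9910 m³.
No tracer enters, so dm/dt = −Q_out · (m/V).
Separate: dm/m = −Q_out dt/V(t) ⇒ ln(m/m₀) = −(Q_out/(Q_in−Q_out)) ln(V/V₀).
m = m₀ (V₀/V)^(Q_out/(Q_in−Q_out)) = 54.3 × (16.5/9.9910)^(-2.0783) = 19.143 mg.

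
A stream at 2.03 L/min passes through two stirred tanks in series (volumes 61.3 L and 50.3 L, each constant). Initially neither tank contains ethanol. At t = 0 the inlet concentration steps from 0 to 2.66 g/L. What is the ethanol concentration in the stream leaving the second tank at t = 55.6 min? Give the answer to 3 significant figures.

Each tank obeys Vᵢ dCᵢ/dt = Q(Cᵢ₋₁ − Cᵢ), so τᵢ = Vᵢ/Q.
τ₁ = 61.3/2.03 = 30.197 min; τ₂ = 50.3/2.03 = 24.778 min.
Tank 1: C₁ = C_in(1 − e^(−t/τ₁)). Tank 2 (τ₁ ≠ τ₂): C₂ = C_in[1 − (τ₁ e^(−t/τ₁) − τ₂ e^(−t/τ₂))/(τ₁ − τ₂)].
At t = 55.6: e^(−t/τ₁) = 0.15862, e^(−t/τ₂) = 0.10604.
C₂ = 2.66·[1 − (30.197·0.15862 − 24.778·0.10604)/(5.4187)] = 2.66·0.60096 = 1.5986 g/L.

1.60 g/L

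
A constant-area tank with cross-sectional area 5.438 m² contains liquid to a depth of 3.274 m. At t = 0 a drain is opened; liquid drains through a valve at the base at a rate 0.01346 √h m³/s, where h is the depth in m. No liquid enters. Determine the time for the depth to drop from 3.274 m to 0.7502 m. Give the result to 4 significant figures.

762.2 s

A dh/dt = −Q_out = −0.01346 √h.
This is separable: 2 d(√h)/dt = −0.01346/A, so √h = √h₀ − (0.01346/(2A)) t.
t = 2A(√h₀ − √h)/0.01346 = 2·5.438·(√3.274 − √0.7502)/0.01346
  = 10.8760 × (1.80942 − 0.866141) / 0.01346 = 762.192 s.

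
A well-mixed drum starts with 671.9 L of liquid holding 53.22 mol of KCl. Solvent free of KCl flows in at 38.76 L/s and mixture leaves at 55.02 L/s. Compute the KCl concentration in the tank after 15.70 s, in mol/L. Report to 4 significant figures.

0.02535 mol/L

Let m(t) be the amount of KCl. Volume: V(t) = V₀ + (Q_in − Q_out) t = 671.9 − 16.2600 t; V(15.70) = 416.618 L.
Species balance (pure solvent in): dm/dt = −Q_out · m/V(t).
Separate: dm/m = −Q_out dt/V(t) ⇒ ln(m/m₀) = −(Q_out/(Q_in−Q_out)) ln(V/V₀).
m = m₀ (V₀/V)^(Q_out/(Q_in−Q_out)) = 53.22 × (671.9/416.618)^(-3.38376) = 10.5613 mol.
C = m/V = 10.5613/416.618 = 0.0253501 mol/L.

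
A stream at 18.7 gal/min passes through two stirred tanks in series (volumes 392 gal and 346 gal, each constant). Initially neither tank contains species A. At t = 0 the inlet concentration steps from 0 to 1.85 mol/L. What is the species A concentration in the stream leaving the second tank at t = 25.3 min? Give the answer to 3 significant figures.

0.680 mol/L

Species balance on tank i: dCᵢ/dt = (Cᵢ₋₁ − Cᵢ)/τᵢ with τᵢ = Vᵢ/Q.
τ₁ = 392/18.7 = 20.963 min; τ₂ = 346/18.7 = 18.503 min.
Solving the cascade with C₁(0)=C₂(0)=0 gives C₂(t) = C_in[1 − (τ₁ e^(−t/τ₁) − τ₂ e^(−t/τ₂))/(τ₁ − τ₂)].
At t = 25.3: e^(−t/τ₁) = 0.29912, e^(−t/τ₂) = 0.25478.
C₂ = 1.85·[1 − (20.963·0.29912 − 18.503·0.25478)/(2.4599)] = 1.85·0.36734 = 0.67959 mol/L.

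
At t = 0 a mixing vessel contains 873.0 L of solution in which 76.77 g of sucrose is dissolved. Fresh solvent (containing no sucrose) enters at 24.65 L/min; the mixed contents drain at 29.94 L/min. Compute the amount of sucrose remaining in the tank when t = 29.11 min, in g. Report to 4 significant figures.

Let m(t) be the amount of sucrose. Volume: V(t) = V₀ + (Q_in − Q_out) t = 873.0 − 5.29000 t; V(29.11) = 719.008 L.
Species balance (pure solvent in): dm/dt = −Q_out · m/V(t).
dm/m = −Q_out dt/(V₀ − 5.29000 t); integrating gives ln(m/m₀) = −(Q_out/(Q_in−Q_out)) ln(V/V₀).
m = m₀ (V₀/V)^(Q_out/(Q_in−Q_out)) = 76.77 × (873.0/719.008)^(-5.65974) = 25.5968 g.

25.60 g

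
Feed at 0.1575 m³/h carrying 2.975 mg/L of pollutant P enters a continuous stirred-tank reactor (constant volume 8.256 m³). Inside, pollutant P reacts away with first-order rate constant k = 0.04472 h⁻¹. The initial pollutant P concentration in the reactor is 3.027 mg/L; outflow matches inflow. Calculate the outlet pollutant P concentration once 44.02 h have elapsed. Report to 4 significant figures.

1.019 mg/L

Accumulation = in − out − consumed: V dC/dt = Q C_in − Q C − k V C.
This is linear with rate a = Q/V + k = 0.0637970 h⁻¹.
C_ss = Q C_in/(Q + kV) = 0.889605 mg/L; C(t) = C_ss + (C₀ − C_ss) e^(−a t).
C(44.02) = 0.889605 + (2.13739)·e^(−0.0637970·44.02) = 0.889605 + (2.13739)·0.0603047 = 1.01850 mg/L.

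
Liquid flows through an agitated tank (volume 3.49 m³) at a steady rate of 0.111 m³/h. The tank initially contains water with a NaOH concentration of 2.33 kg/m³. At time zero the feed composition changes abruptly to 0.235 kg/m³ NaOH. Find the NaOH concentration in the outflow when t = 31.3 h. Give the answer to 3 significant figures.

Unsteady species balance (constant V, well mixed): V dC/dt = Q(C_in − C).
Time constant τ = V/Q = 3.49/0.111 = 31.441 h.
Solution: C(t) = C_in + (C₀ − C_in) e^(−t/τ).
C(31.3) = 0.235 + (2.33 − 0.235)·e^(−31.3/31.441) = 0.235 + (2.0950)·0.36954 = 1.0092 kg/m³.

1.01 kg/m³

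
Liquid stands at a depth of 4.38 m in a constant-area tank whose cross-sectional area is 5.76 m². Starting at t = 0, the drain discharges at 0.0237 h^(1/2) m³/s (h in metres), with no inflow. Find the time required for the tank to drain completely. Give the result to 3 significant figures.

With no inflow, A dh/dt = −0.0237 √h.
∫ h^(−1/2) dh = −(0.0237/A) ∫ dt, giving 2√h = 2√h₀ − (0.0237/A) t.
Tank is empty when √h = 0: t_empty = 2A√h₀/0.0237.
t_empty = 2·5.76·√4.38/0.0237 = 11.520·2.0928/0.0237 = 1017.3 s.

1020 s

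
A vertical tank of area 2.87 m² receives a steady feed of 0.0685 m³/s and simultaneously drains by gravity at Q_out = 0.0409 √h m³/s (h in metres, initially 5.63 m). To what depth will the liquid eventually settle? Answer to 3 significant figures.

2.81 m

Level balance: A dh/dt = 0.0685 − 0.0409 √h. Setting dh/dt = 0:
Q_in = 0.0409 √h_ss ⇒ √h_ss = 0.0685/0.0409 = 1.6748.
h_ss = 1.6748² = 2.8050 m. (Since h₀ = 5.63 m > h_ss, the level will fall toward this value.)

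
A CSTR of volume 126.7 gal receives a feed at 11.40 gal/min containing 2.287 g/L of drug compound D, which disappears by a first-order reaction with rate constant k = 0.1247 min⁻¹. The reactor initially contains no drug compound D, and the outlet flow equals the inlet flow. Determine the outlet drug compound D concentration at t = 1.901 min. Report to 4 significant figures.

0.3212 g/L

Accumulation = in − out − consumed: V dC/dt = Q C_in − Q C − k V C.
dC/dt = (Q/V) C_in − (Q/V + k) C; effective rate a = Q/V + k = 0.0899763 + 0.1247 = 0.214676 min⁻¹.
C_ss = Q C_in/(Q + kV) = 0.958540 g/L; C(t) = C_ss + (C₀ − C_ss) e^(−a t).
C(1.901) = 0.958540 + (-0.958540)·e^(−0.214676·1.901) = 0.958540 + (-0.958540)·0.664913 = 0.321195 g/L.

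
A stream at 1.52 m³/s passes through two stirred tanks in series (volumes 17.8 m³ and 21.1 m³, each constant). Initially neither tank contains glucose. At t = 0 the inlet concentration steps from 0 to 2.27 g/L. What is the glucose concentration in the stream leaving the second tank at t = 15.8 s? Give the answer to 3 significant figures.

Time constants: τᵢ = Vᵢ/Q for each well-mixed tank.
τ₁ = 17.8/1.52 = 11.711 s; τ₂ = 21.1/1.52 = 13.882 s.
Solving the cascade with C₁(0)=C₂(0)=0 gives C₂(t) = C_in[1 − (τ₁ e^(−t/τ₁) − τ₂ e^(−t/τ₂))/(τ₁ − τ₂)].
At t = 15.8: e^(−t/τ₁) = 0.25944, e^(−t/τ₂) = 0.32040.
C₂ = 2.27·[1 − (11.711·0.25944 − 13.882·0.32040)/(-2.1711)] = 2.27·0.35084 = 0.79640 g/L.

0.796 g/L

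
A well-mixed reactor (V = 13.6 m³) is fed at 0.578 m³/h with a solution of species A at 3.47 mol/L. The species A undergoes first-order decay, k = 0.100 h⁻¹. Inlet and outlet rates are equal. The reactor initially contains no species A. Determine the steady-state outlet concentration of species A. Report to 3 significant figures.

Species balance: V dC/dt = Q C_in − Q C − k V C.
Steady state (dC/dt = 0): C_ss = Q C_in/(Q + kV) = C_in/(1 + kV/Q).
C_ss = 0.578·3.47/(0.578 + 0.100·13.6) = 2.0057/1.9380 = 1.0349 mol/L.

1.03 mol/L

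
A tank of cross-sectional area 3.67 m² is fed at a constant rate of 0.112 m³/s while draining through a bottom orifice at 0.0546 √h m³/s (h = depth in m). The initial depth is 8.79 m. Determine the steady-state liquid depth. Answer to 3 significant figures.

4.21 m

A dh/dt = Q_in − 0.0546 √h. Steady state requires inflow = outflow:
Q_in = 0.0546 √h_ss ⇒ √h_ss = 0.112/0.0546 = 2.0513.
h_ss = 2.0513² = 4.2078 m. (Since h₀ = 8.79 m > h_ss, the level will fall toward this value.)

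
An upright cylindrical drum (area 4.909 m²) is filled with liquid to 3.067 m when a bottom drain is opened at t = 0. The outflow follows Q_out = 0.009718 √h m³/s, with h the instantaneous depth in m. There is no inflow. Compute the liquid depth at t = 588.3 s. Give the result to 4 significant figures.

1.367 m

With no inflow, A dh/dt = −0.009718 √h.
This is separable: 2 d(√h)/dt = −0.009718/A, so √h = √h₀ − (0.009718/(2A)) t.
√h = √3.067 − 0.009718·588.3/(2·4.909) = 1.75129 − 0.582308 = 1.16898.
h = 1.16898² = 1.36651 m.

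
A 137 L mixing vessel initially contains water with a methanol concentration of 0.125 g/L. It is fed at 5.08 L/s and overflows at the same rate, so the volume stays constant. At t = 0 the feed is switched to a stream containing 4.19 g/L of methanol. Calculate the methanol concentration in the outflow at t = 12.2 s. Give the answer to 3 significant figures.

Transient balance on the dissolved component: V dC/dt = Q(C_in − C).
Time constant τ = V/Q = 137/5.08 = 26.969 s.
C approaches C_in exponentially: C(t) = C_in + (C₀ − C_in) e^(−t/τ).
C(12.2) = 4.19 + (0.125 − 4.19)·e^(−12.2/26.969) = 4.19 + (-4.0650)·0.63611 = 1.6042 g/L.

1.60 g/L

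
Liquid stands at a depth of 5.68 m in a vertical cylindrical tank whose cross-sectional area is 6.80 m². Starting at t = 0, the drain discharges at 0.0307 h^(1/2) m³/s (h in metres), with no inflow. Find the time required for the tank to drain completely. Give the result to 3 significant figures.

1060 s

A dh/dt = −Q_out = −0.0307 √h.
This is separable: 2 d(√h)/dt = −0.0307/A, so √h = √h₀ − (0.0307/(2A)) t.
Tank is empty when √h = 0: t_empty = 2A√h₀/0.0307.
t_empty = 2·6.80·√5.68/0.0307 = 13.600·2.3833/0.0307 = 1055.8 s.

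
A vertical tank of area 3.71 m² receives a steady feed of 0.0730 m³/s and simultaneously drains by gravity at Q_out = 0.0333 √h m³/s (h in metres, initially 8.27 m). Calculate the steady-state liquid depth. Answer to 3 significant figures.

Level balance: A dh/dt = 0.0730 − 0.0333 √h. Setting dh/dt = 0:
Q_in = 0.0333 √h_ss ⇒ √h_ss = 0.0730/0.0333 = 2.1922.
h_ss = 2.1922² = 4.8057 m. (Since h₀ = 8.27 m > h_ss, the level will fall toward this value.)

4.81 m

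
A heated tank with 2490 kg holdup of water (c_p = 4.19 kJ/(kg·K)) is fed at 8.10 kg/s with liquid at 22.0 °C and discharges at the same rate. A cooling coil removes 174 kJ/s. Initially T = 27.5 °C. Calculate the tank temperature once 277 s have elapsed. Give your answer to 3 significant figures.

21.2 °C

M c_p dT/dt = ṁ c_p (T_in − T) − Q̇.
τ = M/ṁ = 307.41 s; T_ss = T_in − Q̇/(ṁ c_p) = 22.0 − 174/(8.10·4.19) = 16.873 °C.
This is linear first-order; T(t) = T_ss + (T₀ − T_ss) e^(−t/τ).
T(277) = 16.873 + (10.627)·e^(−277/307.41) = 16.873 + (10.627)·0.40613 = 21.189 °C.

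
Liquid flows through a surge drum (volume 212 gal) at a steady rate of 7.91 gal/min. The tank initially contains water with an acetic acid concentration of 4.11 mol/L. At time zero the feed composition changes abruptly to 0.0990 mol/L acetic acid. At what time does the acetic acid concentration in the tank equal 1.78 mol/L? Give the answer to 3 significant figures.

23.3 min

Species balance: V dC/dt = Q(C_in − C) ⇒ τ = V/Q = 26.802 min.
C(t) = C_in + (C₀ − C_in) e^(−t/τ). Set C = 1.78 and solve for t:
e^(−t/τ) = (C − C_in)/(C₀ − C_in) = (1.78 − 0.0990)/(4.11 − 0.0990) = 0.41910
t = −τ ln(…) = 26.802 × 0.86965 = 23.308 min.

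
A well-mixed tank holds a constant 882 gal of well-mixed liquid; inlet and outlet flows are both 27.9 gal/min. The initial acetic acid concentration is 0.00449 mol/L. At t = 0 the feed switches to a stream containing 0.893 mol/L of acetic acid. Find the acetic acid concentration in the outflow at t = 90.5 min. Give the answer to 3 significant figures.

Species balance on the tank: V dC/dt = Q(C_in − C).
Time constant τ = V/Q = 882/27.9 = 31.613 min.
Integrating: C(t) = C_in + (C₀ − C_in) e^(−t/τ).
C(90.5) = 0.893 + (0.00449 − 0.893)·e^(−90.5/31.613) = 0.893 + (-0.88851)·0.057111 = 0.84226 mol/L.

0.842 mol/L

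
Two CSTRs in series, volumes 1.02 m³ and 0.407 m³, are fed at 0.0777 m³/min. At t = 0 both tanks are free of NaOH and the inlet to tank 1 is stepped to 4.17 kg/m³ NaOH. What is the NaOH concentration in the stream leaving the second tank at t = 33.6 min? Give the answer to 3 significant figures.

Time constants: τᵢ = Vᵢ/Q for each well-mixed tank.
τ₁ = 1.02/0.0777 = 13.127 min; τ₂ = 0.407/0.0777 = 5.2381 min.
Solving the cascade with C₁(0)=C₂(0)=0 gives C₂(t) = C_in[1 − (τ₁ e^(−t/τ₁) − τ₂ e^(−t/τ₂))/(τ₁ − τ₂)].
At t = 33.6: e^(−t/τ₁) = 0.077341, e^(−t/τ₂) = 0.0016376.
C₂ = 4.17·[1 − (13.127·0.077341 − 5.2381·0.0016376)/(7.8893)] = 4.17·0.87240 = 3.6379 kg/m³.

3.64 kg/m³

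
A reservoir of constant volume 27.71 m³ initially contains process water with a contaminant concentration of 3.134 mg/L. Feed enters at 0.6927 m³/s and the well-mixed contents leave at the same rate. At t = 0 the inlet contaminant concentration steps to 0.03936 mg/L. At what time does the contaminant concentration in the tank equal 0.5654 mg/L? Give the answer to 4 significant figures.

70.89 s

Species balance: V dC/dt = Q(C_in − C) ⇒ τ = V/Q = 40.0029 s.
C(t) = C_in + (C₀ − C_in) e^(−t/τ). Set C = 0.5654 and solve for t:
e^(−t/τ) = (C − C_in)/(C₀ − C_in) = (0.5654 − 0.03936)/(3.134 − 0.03936) = 0.169984
t = −τ ln(…) = 40.0029 × 1.77205 = 70.8871 s.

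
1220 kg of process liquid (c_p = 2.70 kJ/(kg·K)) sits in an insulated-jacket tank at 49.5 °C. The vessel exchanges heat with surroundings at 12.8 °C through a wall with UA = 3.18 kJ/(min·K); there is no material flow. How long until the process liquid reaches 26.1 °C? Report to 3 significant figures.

1050 min

Lumped-capacitance energy balance: M c_p dT/dt = UA(T_amb − T).
τ = M c_p/UA = 1035.8 min; T_ss = T_amb = 12.800 °C.
T(t) = T_ss + (T₀ − T_ss)e^(−t/τ); set T = 26.1:
t = −τ ln[(T − T_ss)/(T₀ − T_ss)] = −1035.8 · ln(0.36240) = 1051.4 min.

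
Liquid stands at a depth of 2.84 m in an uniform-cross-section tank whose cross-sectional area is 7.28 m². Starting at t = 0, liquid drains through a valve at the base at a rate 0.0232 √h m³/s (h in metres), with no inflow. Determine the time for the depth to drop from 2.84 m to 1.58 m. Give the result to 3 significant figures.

269 s

A dh/dt = −Q_out = −0.0232 √h.
Separate and integrate: 2(√h − √h₀) = −(0.0232/A) t.
t = 2A(√h₀ − √h)/0.0232 = 2·7.28·(√2.84 − √1.58)/0.0232
  = 14.560 × (1.6852 − 1.2570) / 0.0232 = 268.76 s.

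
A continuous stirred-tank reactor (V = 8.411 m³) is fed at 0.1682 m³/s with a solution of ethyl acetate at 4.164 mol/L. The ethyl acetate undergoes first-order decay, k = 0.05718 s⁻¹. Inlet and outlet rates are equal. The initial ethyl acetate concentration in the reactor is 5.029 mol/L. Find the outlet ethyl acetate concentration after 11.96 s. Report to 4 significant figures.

Accumulation = in − out − consumed: V dC/dt = Q C_in − Q C − k V C.
This is linear with rate a = Q/V + k = 0.0771776 s⁻¹.
C_ss = Q C_in/(Q + kV) = 1.07894 mol/L; C(t) = C_ss + (C₀ − C_ss) e^(−a t).
C(11.96) = 1.07894 + (3.95006)·e^(−0.0771776·11.96) = 1.07894 + (3.95006)·0.397308 = 2.64833 mol/L.

2.648 mol/L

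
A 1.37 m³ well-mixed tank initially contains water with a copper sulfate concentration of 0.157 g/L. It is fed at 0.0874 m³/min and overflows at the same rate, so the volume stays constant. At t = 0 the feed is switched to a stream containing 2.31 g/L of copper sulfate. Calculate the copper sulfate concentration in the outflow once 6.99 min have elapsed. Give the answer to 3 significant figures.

Mass balance on the solute (V constant): V dC/dt = Q(C_in − C).
Time constant τ = V/Q = 1.37/0.0874 = 15.675 min.
Integrating: C(t) = C_in + (C₀ − C_in) e^(−t/τ).
C(6.99) = 2.31 + (0.157 − 2.31)·e^(−6.99/15.675) = 2.31 + (-2.1530)·0.64023 = 0.93159 g/L.

0.932 g/L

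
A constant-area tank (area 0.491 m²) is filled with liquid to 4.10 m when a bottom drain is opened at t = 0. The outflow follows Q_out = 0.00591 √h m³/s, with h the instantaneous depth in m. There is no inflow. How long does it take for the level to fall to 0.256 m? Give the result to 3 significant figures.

A dh/dt = −Q_out = −0.00591 √h.
This is separable: 2 d(√h)/dt = −0.00591/A, so √h = √h₀ − (0.00591/(2A)) t.
t = 2A(√h₀ − √h)/0.00591 = 2·0.491·(√4.10 − √0.256)/0.00591
  = 0.98200 × (2.0248 − 0.50596) / 0.00591 = 252.38 s.

252 s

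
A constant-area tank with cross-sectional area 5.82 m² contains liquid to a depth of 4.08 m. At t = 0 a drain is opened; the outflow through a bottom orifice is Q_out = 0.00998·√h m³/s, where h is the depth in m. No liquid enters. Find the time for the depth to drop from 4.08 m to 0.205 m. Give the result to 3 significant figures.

1830 s

A dh/dt = −Q_out = −0.00998 √h.
Separate and integrate: 2(√h − √h₀) = −(0.00998/A) t.
t = 2A(√h₀ − √h)/0.00998 = 2·5.82·(√4.08 − √0.205)/0.00998
  = 11.640 × (2.0199 − 0.45277) / 0.00998 = 1827.8 s.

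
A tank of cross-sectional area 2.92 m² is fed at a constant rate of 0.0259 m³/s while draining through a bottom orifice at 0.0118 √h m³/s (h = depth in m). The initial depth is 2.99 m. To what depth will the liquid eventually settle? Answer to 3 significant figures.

4.82 m

A dh/dt = Q_in − 0.0118 √h. Steady state requires inflow = outflow:
Q_in = 0.0118 √h_ss ⇒ √h_ss = 0.0259/0.0118 = 2.1949.
h_ss = 2.1949² = 4.8177 m. (Since h₀ = 2.99 m < h_ss, the level will rise toward this value.)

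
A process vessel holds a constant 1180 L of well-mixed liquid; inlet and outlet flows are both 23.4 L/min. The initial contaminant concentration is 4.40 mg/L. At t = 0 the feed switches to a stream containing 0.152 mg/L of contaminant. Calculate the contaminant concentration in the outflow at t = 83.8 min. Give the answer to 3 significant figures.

Unsteady species balance (constant V, well mixed): V dC/dt = Q(C_in − C).
So dC/dt = (C_in − C)/τ with τ = V/Q = 1180/23.4 = 50.427 min.
Integrating: C(t) = C_in + (C₀ − C_in) e^(−t/τ).
C(83.8) = 0.152 + (4.40 − 0.152)·e^(−83.8/50.427) = 0.152 + (4.2480)·0.18980 = 0.95826 mg/L.

0.958 mg/L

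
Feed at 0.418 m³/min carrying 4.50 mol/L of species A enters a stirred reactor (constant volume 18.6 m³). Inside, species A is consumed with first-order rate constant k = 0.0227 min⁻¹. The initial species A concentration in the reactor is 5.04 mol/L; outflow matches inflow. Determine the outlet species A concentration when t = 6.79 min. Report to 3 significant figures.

V dC/dt = Q(C_in − C) − k V C.
This is linear with rate a = Q/V + k = 0.045173 min⁻¹.
C_ss = Q C_in/(Q + kV) = 2.2387 mol/L; C(t) = C_ss + (C₀ − C_ss) e^(−a t).
C(6.79) = 2.2387 + (2.8013)·e^(−0.045173·6.79) = 2.2387 + (2.8013)·0.73585 = 4.3000 mol/L.

4.30 mol/L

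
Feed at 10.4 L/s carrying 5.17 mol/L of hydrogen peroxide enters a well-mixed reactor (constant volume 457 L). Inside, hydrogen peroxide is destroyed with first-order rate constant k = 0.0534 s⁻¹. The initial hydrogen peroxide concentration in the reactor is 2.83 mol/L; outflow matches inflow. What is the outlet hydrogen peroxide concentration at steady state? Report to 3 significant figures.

Accumulation = in − out − consumed: V dC/dt = Q C_in − Q C − k V C.
Steady state (dC/dt = 0): C_ss = Q C_in/(Q + kV) = C_in/(1 + kV/Q).
C_ss = 10.4·5.17/(10.4 + 0.0534·457) = 53.768/34.804 = 1.5449 mol/L.

1.54 mol/L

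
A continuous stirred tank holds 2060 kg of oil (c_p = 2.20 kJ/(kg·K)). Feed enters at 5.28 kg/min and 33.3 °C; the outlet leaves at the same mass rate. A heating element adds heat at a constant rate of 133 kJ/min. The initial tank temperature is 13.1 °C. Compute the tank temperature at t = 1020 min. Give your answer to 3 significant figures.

42.4 °C

Energy balance: M c_p dT/dt = ṁ c_p (T_in − T) + 133.
Rearrange: dT/dt = (T_ss − T)/τ with τ = M/ṁ = 390.15 min and T_ss = T_in + Q̇/(ṁ c_p) = 44.750 °C.
Integrating: T(t) = T_ss + (T₀ − T_ss) e^(−t/τ).
T(1020) = 44.750 + (-31.650)·e^(−1020/390.15) = 44.750 + (-31.650)·0.073214 = 42.433 °C.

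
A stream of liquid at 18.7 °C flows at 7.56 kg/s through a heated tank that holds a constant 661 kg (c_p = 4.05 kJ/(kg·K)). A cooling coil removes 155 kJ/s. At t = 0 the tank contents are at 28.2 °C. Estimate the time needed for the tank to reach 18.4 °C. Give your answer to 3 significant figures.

First-law balance (no shaft work): M c_p dT/dt = ṁ c_p (T_in − T) − 155.
τ = M/ṁ = 87.434 s; T_ss = T_in − Q̇/(ṁ c_p) = 13.638 °C.
T(t) = T_ss + (T₀ − T_ss) e^(−t/τ). Set T = 18.4:
e^(−t/τ) = (18.4 − 13.638)/(28.2 − 13.638) = 0.32703
t = −87.434 · ln(0.32703) = 97.724 s.

97.7 s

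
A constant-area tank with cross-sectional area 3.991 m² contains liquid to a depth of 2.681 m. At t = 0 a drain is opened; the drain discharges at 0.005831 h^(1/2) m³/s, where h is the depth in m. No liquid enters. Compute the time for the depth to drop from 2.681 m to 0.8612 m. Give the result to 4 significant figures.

971.0 s

With no inflow, A dh/dt = −0.005831 √h.
∫ h^(−1/2) dh = −(0.005831/A) ∫ dt, giving 2√h = 2√h₀ − (0.005831/A) t.
t = 2A(√h₀ − √h)/0.005831 = 2·3.991·(√2.681 − √0.8612)/0.005831
  = 7.98200 × (1.63738 − 0.928009) / 0.005831 = 971.046 s.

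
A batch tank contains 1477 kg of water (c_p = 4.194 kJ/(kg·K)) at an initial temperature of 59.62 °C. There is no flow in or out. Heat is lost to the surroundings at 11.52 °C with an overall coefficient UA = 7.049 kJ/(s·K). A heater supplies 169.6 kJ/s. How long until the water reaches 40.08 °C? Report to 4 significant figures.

1473 s

First-law balance (no shaft work): M c_p dT/dt = −UA(T − T_amb) + Q̇.
τ = M c_p/UA = 878.783 s; T_ss = T_amb + Q̇/UA = 11.52 + 169.6/7.049 = 35.5802 °C.
T(t) = T_ss + (T₀ − T_ss)e^(−t/τ); set T = 40.08:
t = −τ ln[(T − T_ss)/(T₀ − T_ss)] = −878.783 · ln(0.187183) = 1472.55 s.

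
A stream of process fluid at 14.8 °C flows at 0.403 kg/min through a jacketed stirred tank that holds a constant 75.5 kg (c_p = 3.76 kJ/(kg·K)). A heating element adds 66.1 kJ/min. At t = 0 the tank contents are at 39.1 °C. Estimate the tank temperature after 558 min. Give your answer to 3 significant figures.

57.4 °C

M c_p dT/dt = ṁ c_p (T_in − T) + Q̇.
Rearrange: dT/dt = (T_ss − T)/τ with τ = M/ṁ = 187.34 min and T_ss = T_in + Q̇/(ṁ c_p) = 58.422 °C.
T approaches T_ss exponentially: T(t) = T_ss + (T₀ − T_ss) e^(−t/τ).
T(558) = 58.422 + (-19.322)·e^(−558/187.34) = 58.422 + (-19.322)·0.050871 = 57.439 °C.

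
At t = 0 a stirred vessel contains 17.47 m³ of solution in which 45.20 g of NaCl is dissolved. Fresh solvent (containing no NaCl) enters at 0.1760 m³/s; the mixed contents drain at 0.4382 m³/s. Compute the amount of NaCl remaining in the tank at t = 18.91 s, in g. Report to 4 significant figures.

Let m(t) be the amount of NaCl. Volume: V(t) = V₀ + (Q_in − Q_out) t = 17.47 − 0.262200 t; V(18.91) = 12.5118 m³.
Species balance (pure solvent in): dm/dt = −Q_out · m/V(t).
dm/m = −Q_out dt/(V₀ − 0.262200 t); integrating gives ln(m/m₀) = −(Q_out/(Q_in−Q_out)) ln(V/V₀).
m = m₀ (V₀/V)^(Q_out/(Q_in−Q_out)) = 45.20 × (17.47/12.5118)^(-1.67124) = 25.8734 g.

25.87 g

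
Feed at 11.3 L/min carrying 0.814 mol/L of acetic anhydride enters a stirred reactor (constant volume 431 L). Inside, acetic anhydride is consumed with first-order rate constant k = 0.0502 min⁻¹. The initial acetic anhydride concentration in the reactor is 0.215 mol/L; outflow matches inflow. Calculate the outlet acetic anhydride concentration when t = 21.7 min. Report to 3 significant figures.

0.267 mol/L

Accumulation = in − out − consumed: V dC/dt = Q C_in − Q C − k V C.
dC/dt = (Q/V) C_in − (Q/V + k) C; effective rate a = Q/V + k = 0.026218 + 0.0502 = 0.076418 min⁻¹.
C_ss = Q C_in/(Q + kV) = 0.27927 mol/L; C(t) = C_ss + (C₀ − C_ss) e^(−a t).
C(21.7) = 0.27927 + (-0.064273)·e^(−0.076418·21.7) = 0.27927 + (-0.064273)·0.19047 = 0.26703 mol/L.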